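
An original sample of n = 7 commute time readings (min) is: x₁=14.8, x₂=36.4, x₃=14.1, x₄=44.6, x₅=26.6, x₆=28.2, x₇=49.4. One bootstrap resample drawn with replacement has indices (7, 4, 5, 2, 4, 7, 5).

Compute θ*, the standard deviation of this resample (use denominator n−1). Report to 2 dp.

θ* = 9.92

Resample values: 49.4, 44.6, 26.6, 36.4, 44.6, 49.4, 26.6.
Mean = 39.6571; sum of squared deviations = 590.2971
s² = 590.2971 / 6 = 98.3829
s = √98.3829 = 9.92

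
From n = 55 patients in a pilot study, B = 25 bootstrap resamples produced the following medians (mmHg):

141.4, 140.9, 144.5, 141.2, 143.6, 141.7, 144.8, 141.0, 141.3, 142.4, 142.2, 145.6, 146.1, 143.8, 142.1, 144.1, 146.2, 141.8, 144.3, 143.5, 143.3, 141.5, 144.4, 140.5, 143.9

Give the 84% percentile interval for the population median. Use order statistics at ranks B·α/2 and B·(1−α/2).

(140.9, 145.6)

Sorted replicates: 140.5, 140.9, 141.0, 141.2, 141.3, 141.4, 141.5, 141.7, 141.8, 142.1, 142.2, 142.4, 143.3, 143.5, 143.6, 143.8, 143.9, 144.1, 144.3, 144.4, 144.5, 144.8, 145.6, 146.1, 146.2
α = 0.16; lower rank = 25 × 0.080 = 2; upper rank = 25 × 0.920 = 23.
The 2nd smallest replicate is 140.9; the 23rd is 145.6.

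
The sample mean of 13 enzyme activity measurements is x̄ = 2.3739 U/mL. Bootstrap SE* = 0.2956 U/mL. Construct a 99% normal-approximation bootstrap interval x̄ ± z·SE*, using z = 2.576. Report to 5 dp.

(1.61243, 3.13537)

Margin = 2.576 × 0.2956 = 0.761466
Interval: 2.3739 ± 0.761466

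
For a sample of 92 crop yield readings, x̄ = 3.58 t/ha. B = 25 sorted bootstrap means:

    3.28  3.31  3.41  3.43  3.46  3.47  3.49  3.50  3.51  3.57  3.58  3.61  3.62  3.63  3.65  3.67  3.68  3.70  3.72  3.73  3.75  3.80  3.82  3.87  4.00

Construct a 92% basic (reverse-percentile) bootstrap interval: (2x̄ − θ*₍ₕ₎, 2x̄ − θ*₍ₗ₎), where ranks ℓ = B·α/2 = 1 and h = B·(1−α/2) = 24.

Percentile endpoints at ranks 1 and 24: θ*₍1₎ = 3.28, θ*₍24₎ = 3.87.
Basic interval reflects these around x̄:
  lower = 2 × 3.58 − 3.87 = 3.29
  upper = 2 × 3.58 − 3.28 = 3.88

(3.29, 3.88)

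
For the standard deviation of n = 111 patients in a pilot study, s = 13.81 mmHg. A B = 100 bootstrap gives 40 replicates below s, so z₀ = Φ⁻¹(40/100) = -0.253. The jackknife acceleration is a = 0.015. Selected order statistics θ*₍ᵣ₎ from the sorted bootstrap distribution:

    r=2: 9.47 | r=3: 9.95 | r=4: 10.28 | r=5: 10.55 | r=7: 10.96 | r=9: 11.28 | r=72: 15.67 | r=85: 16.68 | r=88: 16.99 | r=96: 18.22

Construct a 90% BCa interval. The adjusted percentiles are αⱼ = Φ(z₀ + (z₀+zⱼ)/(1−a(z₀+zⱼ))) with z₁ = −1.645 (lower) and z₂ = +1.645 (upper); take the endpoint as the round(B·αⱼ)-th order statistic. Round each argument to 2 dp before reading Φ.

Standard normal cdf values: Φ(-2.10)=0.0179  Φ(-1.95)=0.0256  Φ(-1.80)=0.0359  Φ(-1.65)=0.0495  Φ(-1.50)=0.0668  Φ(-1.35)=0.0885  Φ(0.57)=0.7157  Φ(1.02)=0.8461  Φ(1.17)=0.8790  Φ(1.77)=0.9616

Lower: z₀ + z₁ = -0.253 + (-1.645) = -1.898; 1 − a(z₀+z₁) = 1 − (0.015)(-1.898) = 1.0285; argument = -0.253 + (-1.898)/1.0285 = -2.0985 → -2.10.
α₁ = Φ(-2.10) = 0.0179; rank = round(100 × 0.0179) = 2; θ*₍2₎ = 9.47.
Upper: z₀ + z₂ = 1.392; 1 − a(z₀+z₂) = 0.9791; argument = 1.1687 → 1.17; α₂ = 0.8790; rank = 88; θ*₍88₎ = 16.99.

(9.47, 16.99)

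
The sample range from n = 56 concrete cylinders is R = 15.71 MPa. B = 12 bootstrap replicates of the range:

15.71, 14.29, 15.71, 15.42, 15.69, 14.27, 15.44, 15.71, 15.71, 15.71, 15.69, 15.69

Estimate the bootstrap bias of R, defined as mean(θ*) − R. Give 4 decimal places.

bias = −0.2900

mean(θ*) = (15.71 + 14.29 + 15.71 + 15.42 + 15.69 + 14.27 + 15.44 + 15.71 + 15.71 + 15.71 + 15.69 + 15.69) / 12 = 15.42000
bias = 15.42000 − 15.71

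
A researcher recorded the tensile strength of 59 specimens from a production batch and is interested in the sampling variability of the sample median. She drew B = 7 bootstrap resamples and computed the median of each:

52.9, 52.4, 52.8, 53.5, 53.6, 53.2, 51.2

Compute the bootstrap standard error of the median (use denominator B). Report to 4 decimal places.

SE* = 0.7578

Bootstrap SE is the standard deviation of the 7 replicate medians.
Mean of replicates: (52.9 + 52.4 + 52.8 + 53.5 + 53.6 + 53.2 + 51.2) / 7 = 369.60000 / 7 = 52.80000
Sum of squared deviations: (+0.10000)² + (−0.40000)² + (−0.00000)² + (+0.70000)² + (+0.80000)² + (+0.40000)² + (−1.60000)² = 4.02000
Variance = 4.02000 / 7 = 0.57429
SE* = √0.57429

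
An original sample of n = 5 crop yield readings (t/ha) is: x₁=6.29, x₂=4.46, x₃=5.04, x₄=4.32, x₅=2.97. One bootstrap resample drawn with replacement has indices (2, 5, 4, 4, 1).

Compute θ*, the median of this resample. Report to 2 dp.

θ* = 4.32

Resample values: 4.46, 2.97, 4.32, 4.32, 6.29.
Sorted: 2.97, 4.32, 4.32, 4.46, 6.29
Median = middle value = 4.32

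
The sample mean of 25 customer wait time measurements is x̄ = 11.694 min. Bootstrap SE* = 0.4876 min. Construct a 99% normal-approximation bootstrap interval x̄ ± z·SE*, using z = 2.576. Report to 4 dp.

Margin = 2.576 × 0.4876 = 1.25606
Interval: 11.694 ± 1.25606

(10.4379, 12.9501)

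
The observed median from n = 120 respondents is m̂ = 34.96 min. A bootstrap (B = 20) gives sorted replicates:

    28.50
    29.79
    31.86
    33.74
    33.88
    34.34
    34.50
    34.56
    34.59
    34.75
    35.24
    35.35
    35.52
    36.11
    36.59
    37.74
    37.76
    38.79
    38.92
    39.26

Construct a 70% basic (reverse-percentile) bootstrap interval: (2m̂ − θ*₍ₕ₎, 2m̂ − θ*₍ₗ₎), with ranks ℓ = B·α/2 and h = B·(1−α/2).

Percentile endpoints at ranks 3 and 17: θ*₍3₎ = 31.86, θ*₍17₎ = 37.76.
Basic interval reflects these around m̂:
  lower = 2 × 34.96 − 37.76 = 32.16
  upper = 2 × 34.96 − 31.86 = 38.06

(32.16, 38.06)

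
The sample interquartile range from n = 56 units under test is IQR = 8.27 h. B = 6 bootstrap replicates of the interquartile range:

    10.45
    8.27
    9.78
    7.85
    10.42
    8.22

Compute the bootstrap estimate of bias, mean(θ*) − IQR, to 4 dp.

bias = +0.8950

mean(θ*) = (10.45 + 8.27 + 9.78 + 7.85 + 10.42 + 8.22) / 6 = 9.16500
bias = 9.16500 − 8.27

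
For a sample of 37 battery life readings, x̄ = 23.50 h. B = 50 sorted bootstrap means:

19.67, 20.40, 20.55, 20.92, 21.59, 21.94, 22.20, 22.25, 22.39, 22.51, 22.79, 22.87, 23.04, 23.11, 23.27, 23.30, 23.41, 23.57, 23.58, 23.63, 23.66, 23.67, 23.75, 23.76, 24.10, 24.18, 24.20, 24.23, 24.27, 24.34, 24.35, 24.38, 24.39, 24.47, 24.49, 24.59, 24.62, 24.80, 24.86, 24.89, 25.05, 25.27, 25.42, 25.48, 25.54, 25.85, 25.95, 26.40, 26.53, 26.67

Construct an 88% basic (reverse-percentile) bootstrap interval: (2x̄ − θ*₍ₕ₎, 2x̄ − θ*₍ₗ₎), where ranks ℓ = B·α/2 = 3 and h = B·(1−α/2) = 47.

Percentile endpoints at ranks 3 and 47: θ*₍3₎ = 20.55, θ*₍47₎ = 25.95.
Basic interval reflects these around x̄:
  lower = 2 × 23.50 − 25.95 = 21.05
  upper = 2 × 23.50 − 20.55 = 26.45

(21.05, 26.45)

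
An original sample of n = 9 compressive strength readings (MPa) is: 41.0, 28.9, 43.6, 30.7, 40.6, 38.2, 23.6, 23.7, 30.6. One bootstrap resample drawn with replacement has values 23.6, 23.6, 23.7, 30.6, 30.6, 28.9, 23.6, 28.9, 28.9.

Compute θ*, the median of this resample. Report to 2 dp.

Sorted: 23.6, 23.6, 23.6, 23.7, 28.9, 28.9, 28.9, 30.6, 30.6
Median = middle value = 28.90

θ* = 28.90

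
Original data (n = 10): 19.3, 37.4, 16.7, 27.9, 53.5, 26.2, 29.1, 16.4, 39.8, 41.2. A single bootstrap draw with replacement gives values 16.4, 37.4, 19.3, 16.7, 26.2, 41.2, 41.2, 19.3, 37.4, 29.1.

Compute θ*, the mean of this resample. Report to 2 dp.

Mean = (16.4 + 37.4 + 19.3 + 16.7 + 26.2 + 41.2 + 41.2 + 19.3 + 37.4 + 29.1) / 10 = 284.20 / 10 = 28.42

θ* = 28.42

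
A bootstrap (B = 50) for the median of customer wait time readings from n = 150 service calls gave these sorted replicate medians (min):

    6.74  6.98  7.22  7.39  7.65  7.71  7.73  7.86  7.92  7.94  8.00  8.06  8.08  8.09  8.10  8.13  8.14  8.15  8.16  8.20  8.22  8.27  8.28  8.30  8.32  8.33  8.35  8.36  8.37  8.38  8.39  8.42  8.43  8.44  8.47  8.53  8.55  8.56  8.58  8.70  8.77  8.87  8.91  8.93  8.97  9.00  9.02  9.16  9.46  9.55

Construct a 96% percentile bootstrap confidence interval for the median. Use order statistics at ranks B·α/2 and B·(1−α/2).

(6.74, 9.46)

α = 0.04; lower rank = 50 × 0.020 = 1; upper rank = 50 × 0.980 = 49.
The 1st smallest replicate is 6.74; the 49th is 9.46.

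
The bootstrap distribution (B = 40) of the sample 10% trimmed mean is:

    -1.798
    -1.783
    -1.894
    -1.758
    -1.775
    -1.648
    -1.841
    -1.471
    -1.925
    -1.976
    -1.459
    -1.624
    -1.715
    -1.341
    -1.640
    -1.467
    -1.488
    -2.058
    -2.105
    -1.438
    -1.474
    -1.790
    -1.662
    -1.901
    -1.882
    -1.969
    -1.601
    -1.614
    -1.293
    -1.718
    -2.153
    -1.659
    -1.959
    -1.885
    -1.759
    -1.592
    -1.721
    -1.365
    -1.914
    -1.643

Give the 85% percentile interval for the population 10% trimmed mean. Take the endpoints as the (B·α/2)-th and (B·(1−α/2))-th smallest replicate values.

Sorted replicates: -2.153, -2.105, -2.058, -1.976, -1.969, -1.959, -1.925, -1.914, -1.901, -1.894, -1.885, -1.882, -1.841, -1.798, -1.790, -1.783, -1.775, -1.759, -1.758, -1.721, -1.718, -1.715, -1.662, -1.659, -1.648, -1.643, -1.640, -1.624, -1.614, -1.601, -1.592, -1.488, -1.474, -1.471, -1.467, -1.459, -1.438, -1.365, -1.341, -1.293
α = 0.15; lower rank = 40 × 0.075 = 3; upper rank = 40 × 0.925 = 37.
The 3rd smallest replicate is -2.058; the 37th is -1.438.

(-2.058, -1.438)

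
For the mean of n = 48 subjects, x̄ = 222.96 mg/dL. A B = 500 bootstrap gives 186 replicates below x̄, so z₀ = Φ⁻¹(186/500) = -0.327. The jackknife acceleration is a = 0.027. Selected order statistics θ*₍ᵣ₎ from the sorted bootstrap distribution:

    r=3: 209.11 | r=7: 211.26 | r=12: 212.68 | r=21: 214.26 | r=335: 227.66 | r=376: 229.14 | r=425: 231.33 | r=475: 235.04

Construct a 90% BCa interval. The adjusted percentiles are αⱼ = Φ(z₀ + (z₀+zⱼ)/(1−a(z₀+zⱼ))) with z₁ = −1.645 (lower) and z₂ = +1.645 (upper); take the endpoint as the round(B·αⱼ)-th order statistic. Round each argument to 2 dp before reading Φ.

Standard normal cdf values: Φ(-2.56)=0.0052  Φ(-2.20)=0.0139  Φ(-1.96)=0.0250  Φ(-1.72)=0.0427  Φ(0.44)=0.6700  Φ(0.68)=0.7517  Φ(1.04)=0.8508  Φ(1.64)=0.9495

(211.26, 231.33)

Lower: z₀ + z₁ = -0.327 + (-1.645) = -1.972; 1 − a(z₀+z₁) = 1 − (0.027)(-1.972) = 1.0532; argument = -0.327 + (-1.972)/1.0532 = -2.1993 → -2.20.
α₁ = Φ(-2.20) = 0.0139; rank = round(500 × 0.0139) = 7; θ*₍7₎ = 211.26.
Upper: z₀ + z₂ = 1.318; 1 − a(z₀+z₂) = 0.9644; argument = 1.0396 → 1.04; α₂ = 0.8508; rank = 425; θ*₍425₎ = 231.33.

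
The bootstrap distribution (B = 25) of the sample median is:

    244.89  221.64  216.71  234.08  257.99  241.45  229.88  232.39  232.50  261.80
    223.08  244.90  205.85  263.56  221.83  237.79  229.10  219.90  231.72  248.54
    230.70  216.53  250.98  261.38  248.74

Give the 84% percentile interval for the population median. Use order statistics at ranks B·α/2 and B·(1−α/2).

(216.53, 261.38)

Sorted replicates: 205.85, 216.53, 216.71, 219.90, 221.64, 221.83, 223.08, 229.10, 229.88, 230.70, 231.72, 232.39, 232.50, 234.08, 237.79, 241.45, 244.89, 244.90, 248.54, 248.74, 250.98, 257.99, 261.38, 261.80, 263.56
α = 0.16; lower rank = 25 × 0.080 = 2; upper rank = 25 × 0.920 = 23.
The 2nd smallest replicate is 216.53; the 23rd is 261.38.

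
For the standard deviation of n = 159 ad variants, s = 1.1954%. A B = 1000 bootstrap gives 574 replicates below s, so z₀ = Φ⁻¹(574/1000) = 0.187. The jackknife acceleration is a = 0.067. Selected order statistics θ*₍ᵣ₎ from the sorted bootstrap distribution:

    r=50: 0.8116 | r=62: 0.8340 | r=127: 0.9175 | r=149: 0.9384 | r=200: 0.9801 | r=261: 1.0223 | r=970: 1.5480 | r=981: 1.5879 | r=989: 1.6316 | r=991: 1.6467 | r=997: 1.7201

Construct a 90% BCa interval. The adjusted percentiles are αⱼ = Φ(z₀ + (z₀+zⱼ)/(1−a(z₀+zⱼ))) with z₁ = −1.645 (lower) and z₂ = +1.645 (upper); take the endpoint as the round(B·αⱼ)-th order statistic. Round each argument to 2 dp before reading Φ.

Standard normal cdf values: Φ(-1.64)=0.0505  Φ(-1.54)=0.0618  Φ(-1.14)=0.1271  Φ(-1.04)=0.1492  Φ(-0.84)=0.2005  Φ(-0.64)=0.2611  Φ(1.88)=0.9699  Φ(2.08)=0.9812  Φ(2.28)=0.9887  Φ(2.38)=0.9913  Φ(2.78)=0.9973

Lower: z₀ + z₁ = 0.187 + (-1.645) = -1.458; 1 − a(z₀+z₁) = 1 − (0.067)(-1.458) = 1.0977; argument = 0.187 + (-1.458)/1.0977 = -1.1412 → -1.14.
α₁ = Φ(-1.14) = 0.1271; rank = round(1000 × 0.1271) = 127; θ*₍127₎ = 0.9175.
Upper: z₀ + z₂ = 1.832; 1 − a(z₀+z₂) = 0.8773; argument = 2.2753 → 2.28; α₂ = 0.9887; rank = 989; θ*₍989₎ = 1.6316.

(0.9175, 1.6316)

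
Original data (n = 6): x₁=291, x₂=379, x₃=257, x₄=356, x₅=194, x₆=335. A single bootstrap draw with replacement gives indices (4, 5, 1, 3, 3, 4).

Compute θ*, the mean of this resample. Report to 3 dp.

Resample values: 356, 194, 291, 257, 257, 356.
Mean = (356 + 194 + 291 + 257 + 257 + 356) / 6 = 1711.0 / 6 = 285.167

θ* = 285.167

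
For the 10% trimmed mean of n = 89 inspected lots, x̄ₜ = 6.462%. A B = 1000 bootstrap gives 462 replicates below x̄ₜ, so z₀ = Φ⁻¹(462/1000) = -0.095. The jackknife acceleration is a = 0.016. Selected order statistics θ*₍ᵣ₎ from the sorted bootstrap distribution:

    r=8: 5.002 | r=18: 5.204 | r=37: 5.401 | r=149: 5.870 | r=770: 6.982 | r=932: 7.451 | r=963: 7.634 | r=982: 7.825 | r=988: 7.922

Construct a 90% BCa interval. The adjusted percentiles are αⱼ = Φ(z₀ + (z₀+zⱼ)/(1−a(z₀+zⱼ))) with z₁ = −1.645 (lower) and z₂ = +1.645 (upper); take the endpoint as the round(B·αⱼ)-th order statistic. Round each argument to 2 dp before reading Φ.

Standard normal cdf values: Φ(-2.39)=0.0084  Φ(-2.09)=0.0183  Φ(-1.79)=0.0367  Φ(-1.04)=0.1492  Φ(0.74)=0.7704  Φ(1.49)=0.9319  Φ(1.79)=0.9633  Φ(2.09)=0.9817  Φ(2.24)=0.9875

Lower: z₀ + z₁ = -0.095 + (-1.645) = -1.740; 1 − a(z₀+z₁) = 1 − (0.016)(-1.740) = 1.0278; argument = -0.095 + (-1.740)/1.0278 = -1.7879 → -1.79.
α₁ = Φ(-1.79) = 0.0367; rank = round(1000 × 0.0367) = 37; θ*₍37₎ = 5.401.
Upper: z₀ + z₂ = 1.550; 1 − a(z₀+z₂) = 0.9752; argument = 1.4944 → 1.49; α₂ = 0.9319; rank = 932; θ*₍932₎ = 7.451.

(5.401, 7.451)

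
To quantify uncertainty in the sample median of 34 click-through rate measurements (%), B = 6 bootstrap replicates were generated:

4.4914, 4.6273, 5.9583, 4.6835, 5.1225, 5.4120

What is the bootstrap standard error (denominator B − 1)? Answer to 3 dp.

Bootstrap SE is the standard deviation of the 6 replicate medians.
Mean of replicates: (4.4914 + 4.6273 + 5.9583 + 4.6835 + 5.1225 + 5.4120) / 6 = 30.29500 / 6 = 5.04917
Sum of squared deviations: (−0.55777)² + (−0.42187)² + (+0.90913)² + (−0.36567)² + (+0.07333)² + (+0.36283)² = 1.58634
Variance = 1.58634 / 5 = 0.31727
SE* = √0.31727

SE* = 0.563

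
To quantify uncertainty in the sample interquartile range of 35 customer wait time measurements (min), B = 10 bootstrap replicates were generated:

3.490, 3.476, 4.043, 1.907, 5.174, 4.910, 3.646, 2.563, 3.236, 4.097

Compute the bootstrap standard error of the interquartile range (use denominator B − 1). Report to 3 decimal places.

Bootstrap SE is the standard deviation of the 10 replicate interquartile ranges.
Mean of replicates: (3.490 + 3.476 + 4.043 + 1.907 + 5.174 + 4.910 + 3.646 + 2.563 + 3.236 + 4.097) / 10 = 36.5420 / 10 = 3.6542
Sum of squared deviations: (−0.1642)² + (−0.1782)² + (+0.3888)² + (−1.7472)² + (+1.5198)² + (+1.2558)² + (−0.0082)² + (−1.0912)² + (−0.4182)² + (+0.4428)² = 8.7112
Variance = 8.7112 / 9 = 0.9679
SE* = √0.9679

SE* = 0.984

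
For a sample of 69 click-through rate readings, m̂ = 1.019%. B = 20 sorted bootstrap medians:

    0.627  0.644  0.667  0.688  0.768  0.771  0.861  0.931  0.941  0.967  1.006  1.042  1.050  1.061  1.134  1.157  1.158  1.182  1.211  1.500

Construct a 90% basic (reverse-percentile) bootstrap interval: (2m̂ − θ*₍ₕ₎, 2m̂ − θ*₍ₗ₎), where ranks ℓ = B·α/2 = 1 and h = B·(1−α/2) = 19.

(0.827, 1.411)

Percentile endpoints at ranks 1 and 19: θ*₍1₎ = 0.627, θ*₍19₎ = 1.211.
Basic interval reflects these around m̂:
  lower = 2 × 1.019 − 1.211 = 0.827
  upper = 2 × 1.019 − 0.627 = 1.411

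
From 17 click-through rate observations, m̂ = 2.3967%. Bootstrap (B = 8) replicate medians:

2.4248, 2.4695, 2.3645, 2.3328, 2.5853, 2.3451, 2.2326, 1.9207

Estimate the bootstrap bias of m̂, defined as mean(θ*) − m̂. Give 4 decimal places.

mean(θ*) = (2.4248 + 2.4695 + 2.3645 + 2.3328 + 2.5853 + 2.3451 + 2.2326 + 1.9207) / 8 = 2.33441
bias = 2.33441 − 2.3967

bias = −0.0623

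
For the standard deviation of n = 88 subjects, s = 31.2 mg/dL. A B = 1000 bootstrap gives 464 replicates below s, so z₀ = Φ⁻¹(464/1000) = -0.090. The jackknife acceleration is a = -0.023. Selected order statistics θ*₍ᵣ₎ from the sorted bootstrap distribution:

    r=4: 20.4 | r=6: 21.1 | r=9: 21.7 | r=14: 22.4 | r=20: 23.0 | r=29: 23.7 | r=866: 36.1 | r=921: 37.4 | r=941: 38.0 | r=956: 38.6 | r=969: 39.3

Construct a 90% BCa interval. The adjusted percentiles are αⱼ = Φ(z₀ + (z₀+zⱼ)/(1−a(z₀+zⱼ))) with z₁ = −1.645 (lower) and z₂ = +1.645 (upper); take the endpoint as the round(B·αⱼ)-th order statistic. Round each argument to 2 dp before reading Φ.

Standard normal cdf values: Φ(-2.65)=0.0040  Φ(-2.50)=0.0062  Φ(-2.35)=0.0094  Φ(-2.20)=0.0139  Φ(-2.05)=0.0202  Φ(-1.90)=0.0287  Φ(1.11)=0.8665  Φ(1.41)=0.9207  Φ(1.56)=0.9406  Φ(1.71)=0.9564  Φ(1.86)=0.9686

(23.7, 37.4)

Lower: z₀ + z₁ = -0.090 + (-1.645) = -1.735; 1 − a(z₀+z₁) = 1 − (-0.023)(-1.735) = 0.9601; argument = -0.090 + (-1.735)/0.9601 = -1.8971 → -1.90.
α₁ = Φ(-1.90) = 0.0287; rank = round(1000 × 0.0287) = 29; θ*₍29₎ = 23.7.
Upper: z₀ + z₂ = 1.555; 1 − a(z₀+z₂) = 1.0358; argument = 1.4113 → 1.41; α₂ = 0.9207; rank = 921; θ*₍921₎ = 37.4.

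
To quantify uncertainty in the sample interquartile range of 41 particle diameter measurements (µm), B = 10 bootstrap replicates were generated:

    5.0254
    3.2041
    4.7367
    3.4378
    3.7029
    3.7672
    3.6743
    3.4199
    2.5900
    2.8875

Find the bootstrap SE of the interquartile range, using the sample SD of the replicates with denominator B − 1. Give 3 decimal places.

Bootstrap SE is the standard deviation of the 10 replicate interquartile ranges.
Mean of replicates: (5.0254 + 3.2041 + 4.7367 + 3.4378 + 3.7029 + 3.7672 + 3.6743 + 3.4199 + 2.5900 + 2.8875) / 10 = 36.44580 / 10 = 3.64458
Sum of squared deviations: (+1.38082)² + (−0.44048)² + (+1.09212)² + (−0.20678)² + (+0.05832)² + (+0.12262)² + (+0.02972)² + (−0.22468)² + (−1.05458)² + (−0.75708)² = 5.09128
Variance = 5.09128 / 9 = 0.56570
SE* = √0.56570

SE* = 0.752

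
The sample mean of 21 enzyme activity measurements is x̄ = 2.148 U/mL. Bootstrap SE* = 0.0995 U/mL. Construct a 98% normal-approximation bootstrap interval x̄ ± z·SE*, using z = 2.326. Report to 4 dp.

Margin = 2.326 × 0.0995 = 0.23144
Interval: 2.148 ± 0.23144

(1.9166, 2.3794)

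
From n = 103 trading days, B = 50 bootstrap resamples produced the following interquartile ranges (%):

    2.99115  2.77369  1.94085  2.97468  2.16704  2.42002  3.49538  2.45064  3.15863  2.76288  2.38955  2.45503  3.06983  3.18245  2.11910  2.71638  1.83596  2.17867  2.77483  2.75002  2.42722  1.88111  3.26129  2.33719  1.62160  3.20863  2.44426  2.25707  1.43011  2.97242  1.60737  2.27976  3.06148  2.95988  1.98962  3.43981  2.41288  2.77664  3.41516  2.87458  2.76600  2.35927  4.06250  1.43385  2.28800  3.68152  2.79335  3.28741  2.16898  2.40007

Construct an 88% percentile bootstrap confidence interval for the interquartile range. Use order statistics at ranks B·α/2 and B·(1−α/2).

(1.60737, 3.43981)

Sorted replicates: 1.43011, 1.43385, 1.60737, 1.62160, 1.83596, 1.88111, 1.94085, 1.98962, 2.11910, 2.16704, 2.16898, 2.17867, 2.25707, 2.27976, 2.28800, 2.33719, 2.35927, 2.38955, 2.40007, 2.41288, 2.42002, 2.42722, 2.44426, 2.45064, 2.45503, 2.71638, 2.75002, 2.76288, 2.76600, 2.77369, 2.77483, 2.77664, 2.79335, 2.87458, 2.95988, 2.97242, 2.97468, 2.99115, 3.06148, 3.06983, 3.15863, 3.18245, 3.20863, 3.26129, 3.28741, 3.41516, 3.43981, 3.49538, 3.68152, 4.06250
α = 0.12; lower rank = 50 × 0.060 = 3; upper rank = 50 × 0.940 = 47.
The 3rd smallest replicate is 1.60737; the 47th is 3.43981.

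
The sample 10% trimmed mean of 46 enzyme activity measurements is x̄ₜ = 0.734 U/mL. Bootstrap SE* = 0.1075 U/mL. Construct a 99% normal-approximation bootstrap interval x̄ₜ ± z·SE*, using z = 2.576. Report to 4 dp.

(0.4571, 1.0109)

Margin = 2.576 × 0.1075 = 0.27692
Interval: 0.734 ± 0.27692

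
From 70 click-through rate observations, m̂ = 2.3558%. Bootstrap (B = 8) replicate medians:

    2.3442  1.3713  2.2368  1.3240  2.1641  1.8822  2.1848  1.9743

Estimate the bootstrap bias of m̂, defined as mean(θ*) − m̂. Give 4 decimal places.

bias = −0.4206

mean(θ*) = (2.3442 + 1.3713 + 2.2368 + 1.3240 + 2.1641 + 1.8822 + 2.1848 + 1.9743) / 8 = 1.93521
bias = 1.93521 − 2.3558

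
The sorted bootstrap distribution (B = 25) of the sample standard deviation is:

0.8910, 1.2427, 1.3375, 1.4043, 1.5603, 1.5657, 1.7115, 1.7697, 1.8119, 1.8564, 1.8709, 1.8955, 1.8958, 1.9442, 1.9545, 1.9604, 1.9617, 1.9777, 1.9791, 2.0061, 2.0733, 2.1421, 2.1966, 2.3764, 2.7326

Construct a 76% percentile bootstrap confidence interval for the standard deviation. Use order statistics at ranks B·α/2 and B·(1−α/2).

α = 0.24; lower rank = 25 × 0.120 = 3; upper rank = 25 × 0.880 = 22.
The 3rd smallest replicate is 1.3375; the 22nd is 2.1421.

(1.3375, 2.1421)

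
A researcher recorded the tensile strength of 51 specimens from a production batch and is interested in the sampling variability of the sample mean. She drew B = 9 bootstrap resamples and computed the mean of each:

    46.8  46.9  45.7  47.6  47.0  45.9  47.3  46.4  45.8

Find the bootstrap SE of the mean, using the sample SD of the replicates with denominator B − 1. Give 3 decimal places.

SE* = 0.686

Bootstrap SE is the standard deviation of the 9 replicate means.
Mean of replicates: (46.8 + 46.9 + 45.7 + 47.6 + 47.0 + 45.9 + 47.3 + 46.4 + 45.8) / 9 = 419.4000 / 9 = 46.6000
Sum of squared deviations: (+0.2000)² + (+0.3000)² + (−0.9000)² + (+1.0000)² + (+0.4000)² + (−0.7000)² + (+0.7000)² + (−0.2000)² + (−0.8000)² = 3.7600
Variance = 3.7600 / 8 = 0.4700
SE* = √0.4700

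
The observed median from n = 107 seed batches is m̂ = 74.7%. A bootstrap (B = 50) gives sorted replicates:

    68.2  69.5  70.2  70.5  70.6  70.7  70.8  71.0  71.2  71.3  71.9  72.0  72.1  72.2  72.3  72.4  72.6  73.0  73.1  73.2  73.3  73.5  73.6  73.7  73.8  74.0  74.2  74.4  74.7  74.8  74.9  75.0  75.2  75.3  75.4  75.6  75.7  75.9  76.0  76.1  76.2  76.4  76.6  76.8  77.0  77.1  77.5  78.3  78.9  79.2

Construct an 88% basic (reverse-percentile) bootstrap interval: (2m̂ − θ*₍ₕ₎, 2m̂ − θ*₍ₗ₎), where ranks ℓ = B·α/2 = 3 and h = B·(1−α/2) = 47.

Percentile endpoints at ranks 3 and 47: θ*₍3₎ = 70.2, θ*₍47₎ = 77.5.
Basic interval reflects these around m̂:
  lower = 2 × 74.7 − 77.5 = 71.9
  upper = 2 × 74.7 − 70.2 = 79.2

(71.9, 79.2)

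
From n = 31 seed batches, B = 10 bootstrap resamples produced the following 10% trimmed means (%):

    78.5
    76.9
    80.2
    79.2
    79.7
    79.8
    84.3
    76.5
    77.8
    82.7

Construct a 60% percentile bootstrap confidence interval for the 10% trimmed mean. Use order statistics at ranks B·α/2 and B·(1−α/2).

Sorted replicates: 76.5, 76.9, 77.8, 78.5, 79.2, 79.7, 79.8, 80.2, 82.7, 84.3
α = 0.40; lower rank = 10 × 0.200 = 2; upper rank = 10 × 0.800 = 8.
The 2nd smallest replicate is 76.9; the 8th is 80.2.

(76.9, 80.2)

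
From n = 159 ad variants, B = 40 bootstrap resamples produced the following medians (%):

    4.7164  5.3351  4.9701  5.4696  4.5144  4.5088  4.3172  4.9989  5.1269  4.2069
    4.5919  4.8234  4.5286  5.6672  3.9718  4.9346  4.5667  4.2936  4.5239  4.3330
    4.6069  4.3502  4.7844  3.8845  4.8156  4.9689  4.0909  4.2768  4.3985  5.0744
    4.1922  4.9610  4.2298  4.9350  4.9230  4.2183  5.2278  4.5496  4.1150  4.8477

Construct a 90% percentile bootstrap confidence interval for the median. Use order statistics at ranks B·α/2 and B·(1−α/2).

(3.9718, 5.3351)

Sorted replicates: 3.8845, 3.9718, 4.0909, 4.1150, 4.1922, 4.2069, 4.2183, 4.2298, 4.2768, 4.2936, 4.3172, 4.3330, 4.3502, 4.3985, 4.5088, 4.5144, 4.5239, 4.5286, 4.5496, 4.5667, 4.5919, 4.6069, 4.7164, 4.7844, 4.8156, 4.8234, 4.8477, 4.9230, 4.9346, 4.9350, 4.9610, 4.9689, 4.9701, 4.9989, 5.0744, 5.1269, 5.2278, 5.3351, 5.4696, 5.6672
α = 0.10; lower rank = 40 × 0.050 = 2; upper rank = 40 × 0.950 = 38.
The 2nd smallest replicate is 3.9718; the 38th is 5.3351.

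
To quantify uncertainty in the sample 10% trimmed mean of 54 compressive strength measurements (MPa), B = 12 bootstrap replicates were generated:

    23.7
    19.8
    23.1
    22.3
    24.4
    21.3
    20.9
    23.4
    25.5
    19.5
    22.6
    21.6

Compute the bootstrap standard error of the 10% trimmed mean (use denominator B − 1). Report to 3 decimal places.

SE* = 1.811

Bootstrap SE is the standard deviation of the 12 replicate 10% trimmed means.
Mean of replicates: (23.7 + 19.8 + 23.1 + 22.3 + 24.4 + 21.3 + 20.9 + 23.4 + 25.5 + 19.5 + 22.6 + 21.6) / 12 = 268.1000 / 12 = 22.3417
Sum of squared deviations: (+1.3583)² + (−2.5417)² + (+0.7583)² + (−0.0417)² + (+2.0583)² + (−1.0417)² + (−1.4417)² + (+1.0583)² + (+3.1583)² + (−2.8417)² + (+0.2583)² + (−0.7417)² = 36.0692
Variance = 36.0692 / 11 = 3.2790
SE* = √3.2790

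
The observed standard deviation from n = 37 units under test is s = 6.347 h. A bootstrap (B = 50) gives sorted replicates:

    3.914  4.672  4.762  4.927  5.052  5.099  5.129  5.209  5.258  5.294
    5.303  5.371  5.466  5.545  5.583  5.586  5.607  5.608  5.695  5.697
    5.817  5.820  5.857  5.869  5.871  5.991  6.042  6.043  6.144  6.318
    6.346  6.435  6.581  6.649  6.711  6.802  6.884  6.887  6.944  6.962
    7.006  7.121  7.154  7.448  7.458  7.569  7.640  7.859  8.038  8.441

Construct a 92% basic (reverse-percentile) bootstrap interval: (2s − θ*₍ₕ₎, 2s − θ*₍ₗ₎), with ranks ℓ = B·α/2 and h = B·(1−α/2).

(4.835, 8.022)

Percentile endpoints at ranks 2 and 48: θ*₍2₎ = 4.672, θ*₍48₎ = 7.859.
Basic interval reflects these around s:
  lower = 2 × 6.347 − 7.859 = 4.835
  upper = 2 × 6.347 − 4.672 = 8.022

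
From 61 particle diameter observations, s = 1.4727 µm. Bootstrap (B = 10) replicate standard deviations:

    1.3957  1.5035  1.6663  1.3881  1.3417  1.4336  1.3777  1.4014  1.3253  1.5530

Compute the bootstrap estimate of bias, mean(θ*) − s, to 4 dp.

bias = −0.0341

mean(θ*) = (1.3957 + 1.5035 + 1.6663 + 1.3881 + 1.3417 + 1.4336 + 1.3777 + 1.4014 + 1.3253 + 1.5530) / 10 = 1.43863
bias = 1.43863 − 1.4727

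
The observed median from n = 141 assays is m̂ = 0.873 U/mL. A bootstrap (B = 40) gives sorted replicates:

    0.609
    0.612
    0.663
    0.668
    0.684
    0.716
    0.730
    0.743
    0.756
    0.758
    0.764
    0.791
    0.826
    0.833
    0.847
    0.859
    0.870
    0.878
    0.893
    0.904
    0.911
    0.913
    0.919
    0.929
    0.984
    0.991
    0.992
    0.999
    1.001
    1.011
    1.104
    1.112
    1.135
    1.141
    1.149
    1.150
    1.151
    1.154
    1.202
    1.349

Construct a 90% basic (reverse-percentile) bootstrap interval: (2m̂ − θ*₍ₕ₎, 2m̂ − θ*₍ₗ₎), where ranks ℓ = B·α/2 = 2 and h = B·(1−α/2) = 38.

Percentile endpoints at ranks 2 and 38: θ*₍2₎ = 0.612, θ*₍38₎ = 1.154.
Basic interval reflects these around m̂:
  lower = 2 × 0.873 − 1.154 = 0.592
  upper = 2 × 0.873 − 0.612 = 1.134

(0.592, 1.134)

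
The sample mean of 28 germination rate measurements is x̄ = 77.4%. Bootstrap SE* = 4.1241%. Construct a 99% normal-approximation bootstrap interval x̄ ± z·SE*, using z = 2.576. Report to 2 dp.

(66.78, 88.02)

Margin = 2.576 × 4.1241 = 10.624
Interval: 77.4 ± 10.624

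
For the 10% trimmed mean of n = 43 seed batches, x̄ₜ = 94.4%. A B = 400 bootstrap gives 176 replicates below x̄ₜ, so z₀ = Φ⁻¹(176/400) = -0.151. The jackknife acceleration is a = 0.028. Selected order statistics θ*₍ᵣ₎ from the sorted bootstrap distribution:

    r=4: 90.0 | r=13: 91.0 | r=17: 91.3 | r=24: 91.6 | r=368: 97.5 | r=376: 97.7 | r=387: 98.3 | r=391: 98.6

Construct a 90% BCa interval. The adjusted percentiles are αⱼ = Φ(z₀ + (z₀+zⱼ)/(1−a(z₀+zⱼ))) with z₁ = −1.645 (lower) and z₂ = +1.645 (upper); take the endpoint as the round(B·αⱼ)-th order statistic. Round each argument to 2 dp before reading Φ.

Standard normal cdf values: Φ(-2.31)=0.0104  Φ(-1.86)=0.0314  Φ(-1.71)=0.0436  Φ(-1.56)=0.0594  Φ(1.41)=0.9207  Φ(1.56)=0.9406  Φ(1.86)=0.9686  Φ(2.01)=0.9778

(91.0, 97.5)

Lower: z₀ + z₁ = -0.151 + (-1.645) = -1.796; 1 − a(z₀+z₁) = 1 − (0.028)(-1.796) = 1.0503; argument = -0.151 + (-1.796)/1.0503 = -1.8610 → -1.86.
α₁ = Φ(-1.86) = 0.0314; rank = round(400 × 0.0314) = 13; θ*₍13₎ = 91.0.
Upper: z₀ + z₂ = 1.494; 1 − a(z₀+z₂) = 0.9582; argument = 1.4082 → 1.41; α₂ = 0.9207; rank = 368; θ*₍368₎ = 97.5.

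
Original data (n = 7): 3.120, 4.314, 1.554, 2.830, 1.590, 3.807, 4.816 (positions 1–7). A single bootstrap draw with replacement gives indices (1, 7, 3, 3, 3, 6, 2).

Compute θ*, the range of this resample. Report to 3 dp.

θ* = 3.262

Resample values: 3.120, 4.816, 1.554, 1.554, 1.554, 3.807, 4.314.
Range = 4.816 − 1.554 = 3.262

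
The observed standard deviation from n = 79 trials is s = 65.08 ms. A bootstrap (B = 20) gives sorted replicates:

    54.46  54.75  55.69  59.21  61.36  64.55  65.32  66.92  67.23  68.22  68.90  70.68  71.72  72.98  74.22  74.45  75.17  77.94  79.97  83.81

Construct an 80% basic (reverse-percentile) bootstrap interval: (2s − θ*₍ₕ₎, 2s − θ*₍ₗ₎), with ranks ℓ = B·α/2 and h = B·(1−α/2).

Percentile endpoints at ranks 2 and 18: θ*₍2₎ = 54.75, θ*₍18₎ = 77.94.
Basic interval reflects these around s:
  lower = 2 × 65.08 − 77.94 = 52.22
  upper = 2 × 65.08 − 54.75 = 75.41

(52.22, 75.41)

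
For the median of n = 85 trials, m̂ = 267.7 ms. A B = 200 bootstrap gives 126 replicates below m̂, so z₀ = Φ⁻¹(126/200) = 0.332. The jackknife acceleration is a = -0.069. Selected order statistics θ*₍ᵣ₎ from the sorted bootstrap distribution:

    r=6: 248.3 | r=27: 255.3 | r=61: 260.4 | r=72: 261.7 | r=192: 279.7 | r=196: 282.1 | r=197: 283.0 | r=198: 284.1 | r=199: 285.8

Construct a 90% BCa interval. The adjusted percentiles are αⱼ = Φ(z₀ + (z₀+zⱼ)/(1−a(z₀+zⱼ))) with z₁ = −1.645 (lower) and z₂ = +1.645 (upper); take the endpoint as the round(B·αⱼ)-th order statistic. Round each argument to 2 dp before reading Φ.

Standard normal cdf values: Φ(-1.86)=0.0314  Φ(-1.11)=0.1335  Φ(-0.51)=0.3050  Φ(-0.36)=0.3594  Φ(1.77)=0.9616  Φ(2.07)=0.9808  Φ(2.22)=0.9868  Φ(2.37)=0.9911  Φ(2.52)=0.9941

Lower: z₀ + z₁ = 0.332 + (-1.645) = -1.313; 1 − a(z₀+z₁) = 1 − (-0.069)(-1.313) = 0.9094; argument = 0.332 + (-1.313)/0.9094 = -1.1118 → -1.11.
α₁ = Φ(-1.11) = 0.1335; rank = round(200 × 0.1335) = 27; θ*₍27₎ = 255.3.
Upper: z₀ + z₂ = 1.977; 1 − a(z₀+z₂) = 1.1364; argument = 2.0717 → 2.07; α₂ = 0.9808; rank = 196; θ*₍196₎ = 282.1.

(255.3, 282.1)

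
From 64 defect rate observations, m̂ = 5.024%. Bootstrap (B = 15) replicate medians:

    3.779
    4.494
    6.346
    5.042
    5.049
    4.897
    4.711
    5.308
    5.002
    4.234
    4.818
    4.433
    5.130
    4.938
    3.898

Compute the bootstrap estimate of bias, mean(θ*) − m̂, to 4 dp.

mean(θ*) = (3.779 + 4.494 + 6.346 + 5.042 + 5.049 + 4.897 + 4.711 + 5.308 + 5.002 + 4.234 + 4.818 + 4.433 + 5.130 + 4.938 + 3.898) / 15 = 4.80527
bias = 4.80527 − 5.024

bias = −0.2187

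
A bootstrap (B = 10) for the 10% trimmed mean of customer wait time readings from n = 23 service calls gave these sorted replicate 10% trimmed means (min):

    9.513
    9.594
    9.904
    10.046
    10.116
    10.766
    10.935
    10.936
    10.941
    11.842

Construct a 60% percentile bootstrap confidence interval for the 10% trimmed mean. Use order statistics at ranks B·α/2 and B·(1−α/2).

(9.594, 10.936)

α = 0.40; lower rank = 10 × 0.200 = 2; upper rank = 10 × 0.800 = 8.
The 2nd smallest replicate is 9.594; the 8th is 10.936.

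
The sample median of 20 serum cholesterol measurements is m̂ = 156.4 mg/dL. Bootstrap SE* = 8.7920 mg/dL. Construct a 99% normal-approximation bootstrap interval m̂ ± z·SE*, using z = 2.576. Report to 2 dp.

(133.75, 179.05)

Margin = 2.576 × 8.7920 = 22.648
Interval: 156.4 ± 22.648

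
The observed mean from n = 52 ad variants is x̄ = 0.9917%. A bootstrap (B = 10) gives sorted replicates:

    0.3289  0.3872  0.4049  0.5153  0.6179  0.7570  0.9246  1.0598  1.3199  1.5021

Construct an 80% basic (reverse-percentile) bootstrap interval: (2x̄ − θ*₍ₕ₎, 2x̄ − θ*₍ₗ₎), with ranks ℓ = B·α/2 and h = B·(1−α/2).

(0.6635, 1.6545)

Percentile endpoints at ranks 1 and 9: θ*₍1₎ = 0.3289, θ*₍9₎ = 1.3199.
Basic interval reflects these around x̄:
  lower = 2 × 0.9917 − 1.3199 = 0.6635
  upper = 2 × 0.9917 − 0.3289 = 1.6545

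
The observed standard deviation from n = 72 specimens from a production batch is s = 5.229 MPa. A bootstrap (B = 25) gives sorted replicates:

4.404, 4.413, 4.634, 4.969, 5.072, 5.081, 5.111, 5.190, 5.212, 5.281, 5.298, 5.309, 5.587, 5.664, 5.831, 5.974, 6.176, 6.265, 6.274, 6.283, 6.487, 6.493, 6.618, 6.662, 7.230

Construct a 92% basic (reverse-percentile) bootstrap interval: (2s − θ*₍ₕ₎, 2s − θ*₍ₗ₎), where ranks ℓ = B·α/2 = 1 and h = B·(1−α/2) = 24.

(3.796, 6.054)

Percentile endpoints at ranks 1 and 24: θ*₍1₎ = 4.404, θ*₍24₎ = 6.662.
Basic interval reflects these around s:
  lower = 2 × 5.229 − 6.662 = 3.796
  upper = 2 × 5.229 − 4.404 = 6.054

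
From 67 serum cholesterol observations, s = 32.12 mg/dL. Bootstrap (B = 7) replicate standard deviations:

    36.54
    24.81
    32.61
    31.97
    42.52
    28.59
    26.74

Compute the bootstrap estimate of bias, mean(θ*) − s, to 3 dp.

bias = −0.151

mean(θ*) = (36.54 + 24.81 + 32.61 + 31.97 + 42.52 + 28.59 + 26.74) / 7 = 31.9686
bias = 31.9686 − 32.12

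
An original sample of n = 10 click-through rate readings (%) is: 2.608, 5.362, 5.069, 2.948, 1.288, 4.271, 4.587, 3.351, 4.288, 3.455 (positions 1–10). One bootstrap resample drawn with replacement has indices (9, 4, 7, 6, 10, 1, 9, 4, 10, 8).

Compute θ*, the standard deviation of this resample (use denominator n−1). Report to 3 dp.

θ* = 0.692

Resample values: 4.288, 2.948, 4.587, 4.271, 3.455, 2.608, 4.288, 2.948, 3.455, 3.351.
Mean = 3.6199; sum of squared deviations = 4.3055
s² = 4.3055 / 9 = 0.4784
s = √0.4784 = 0.692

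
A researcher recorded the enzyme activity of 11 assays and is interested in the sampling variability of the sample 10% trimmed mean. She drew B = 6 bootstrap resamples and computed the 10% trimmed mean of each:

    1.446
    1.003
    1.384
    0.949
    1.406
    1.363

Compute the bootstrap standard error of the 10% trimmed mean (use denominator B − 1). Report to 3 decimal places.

SE* = 0.221

Bootstrap SE is the standard deviation of the 6 replicate 10% trimmed means.
Mean of replicates: (1.446 + 1.003 + 1.384 + 0.949 + 1.406 + 1.363) / 6 = 7.5510 / 6 = 1.2585
Sum of squared deviations: (+0.1875)² + (−0.2555)² + (+0.1255)² + (−0.3095)² + (+0.1475)² + (+0.1045)² = 0.2447
Variance = 0.2447 / 5 = 0.0489
SE* = √0.0489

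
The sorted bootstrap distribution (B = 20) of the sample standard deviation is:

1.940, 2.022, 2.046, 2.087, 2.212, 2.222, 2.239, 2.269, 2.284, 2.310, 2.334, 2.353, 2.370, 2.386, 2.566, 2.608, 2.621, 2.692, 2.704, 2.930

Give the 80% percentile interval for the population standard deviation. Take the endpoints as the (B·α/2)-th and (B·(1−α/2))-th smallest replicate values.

α = 0.20; lower rank = 20 × 0.100 = 2; upper rank = 20 × 0.900 = 18.
The 2nd smallest replicate is 2.022; the 18th is 2.692.

(2.022, 2.692)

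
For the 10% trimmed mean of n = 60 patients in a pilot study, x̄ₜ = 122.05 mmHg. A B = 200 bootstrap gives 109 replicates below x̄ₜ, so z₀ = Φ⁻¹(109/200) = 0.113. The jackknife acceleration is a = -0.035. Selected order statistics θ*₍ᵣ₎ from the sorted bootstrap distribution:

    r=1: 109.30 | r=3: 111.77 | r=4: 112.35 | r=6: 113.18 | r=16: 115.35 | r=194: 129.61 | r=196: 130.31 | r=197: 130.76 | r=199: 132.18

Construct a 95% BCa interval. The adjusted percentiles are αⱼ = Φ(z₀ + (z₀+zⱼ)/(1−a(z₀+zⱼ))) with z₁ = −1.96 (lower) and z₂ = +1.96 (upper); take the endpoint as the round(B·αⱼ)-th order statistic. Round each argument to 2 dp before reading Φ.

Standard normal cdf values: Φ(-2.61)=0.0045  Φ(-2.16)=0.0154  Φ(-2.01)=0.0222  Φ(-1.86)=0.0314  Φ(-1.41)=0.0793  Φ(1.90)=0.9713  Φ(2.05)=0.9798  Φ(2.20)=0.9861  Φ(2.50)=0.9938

Lower: z₀ + z₁ = 0.113 + (-1.960) = -1.847; 1 − a(z₀+z₁) = 1 − (-0.035)(-1.847) = 0.9354; argument = 0.113 + (-1.847)/0.9354 = -1.8617 → -1.86.
α₁ = Φ(-1.86) = 0.0314; rank = round(200 × 0.0314) = 6; θ*₍6₎ = 113.18.
Upper: z₀ + z₂ = 2.073; 1 − a(z₀+z₂) = 1.0726; argument = 2.0458 → 2.05; α₂ = 0.9798; rank = 196; θ*₍196₎ = 130.31.

(113.18, 130.31)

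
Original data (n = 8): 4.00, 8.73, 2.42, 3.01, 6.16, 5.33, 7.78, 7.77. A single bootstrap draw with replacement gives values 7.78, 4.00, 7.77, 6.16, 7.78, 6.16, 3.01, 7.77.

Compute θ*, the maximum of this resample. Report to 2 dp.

Maximum = 7.78

θ* = 7.78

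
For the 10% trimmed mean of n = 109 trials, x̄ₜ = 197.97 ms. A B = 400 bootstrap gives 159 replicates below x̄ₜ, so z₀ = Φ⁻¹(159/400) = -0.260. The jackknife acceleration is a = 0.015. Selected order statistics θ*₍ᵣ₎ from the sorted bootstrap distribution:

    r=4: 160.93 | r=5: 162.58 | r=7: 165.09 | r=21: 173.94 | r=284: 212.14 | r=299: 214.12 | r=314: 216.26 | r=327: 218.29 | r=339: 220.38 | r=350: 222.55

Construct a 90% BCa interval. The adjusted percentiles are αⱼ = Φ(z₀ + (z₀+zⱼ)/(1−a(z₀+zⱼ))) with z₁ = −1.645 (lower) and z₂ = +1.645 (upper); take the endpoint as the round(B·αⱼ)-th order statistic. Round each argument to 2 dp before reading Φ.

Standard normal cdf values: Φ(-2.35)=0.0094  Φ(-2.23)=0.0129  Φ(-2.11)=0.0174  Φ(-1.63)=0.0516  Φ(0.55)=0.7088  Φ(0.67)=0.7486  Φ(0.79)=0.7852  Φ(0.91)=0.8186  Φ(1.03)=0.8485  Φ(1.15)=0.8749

Lower: z₀ + z₁ = -0.260 + (-1.645) = -1.905; 1 − a(z₀+z₁) = 1 − (0.015)(-1.905) = 1.0286; argument = -0.260 + (-1.905)/1.0286 = -2.1121 → -2.11.
α₁ = Φ(-2.11) = 0.0174; rank = round(400 × 0.0174) = 7; θ*₍7₎ = 165.09.
Upper: z₀ + z₂ = 1.385; 1 − a(z₀+z₂) = 0.9792; argument = 1.1544 → 1.15; α₂ = 0.8749; rank = 350; θ*₍350₎ = 222.55.

(165.09, 222.55)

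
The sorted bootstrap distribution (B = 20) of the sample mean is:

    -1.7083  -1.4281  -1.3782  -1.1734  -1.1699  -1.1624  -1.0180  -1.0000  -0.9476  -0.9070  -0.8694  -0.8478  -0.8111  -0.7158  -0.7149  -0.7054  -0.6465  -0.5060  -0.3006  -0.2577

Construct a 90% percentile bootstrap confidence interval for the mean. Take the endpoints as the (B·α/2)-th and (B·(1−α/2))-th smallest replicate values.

α = 0.10; lower rank = 20 × 0.050 = 1; upper rank = 20 × 0.950 = 19.
The 1st smallest replicate is -1.7083; the 19th is -0.3006.

(-1.7083, -0.3006)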